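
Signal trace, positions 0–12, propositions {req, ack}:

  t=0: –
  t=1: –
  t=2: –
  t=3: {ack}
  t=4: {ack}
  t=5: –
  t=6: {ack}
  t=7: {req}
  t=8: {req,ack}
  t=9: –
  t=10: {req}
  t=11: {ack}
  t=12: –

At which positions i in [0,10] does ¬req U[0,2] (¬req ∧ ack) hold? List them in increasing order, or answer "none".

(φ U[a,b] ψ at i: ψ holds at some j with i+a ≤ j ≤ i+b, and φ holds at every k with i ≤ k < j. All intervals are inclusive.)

Evaluate at each i in [0,10]:
  i=0: ✗ (no rhs in [0,2])
  i=1: ✓ (rhs at j=3; lhs holds on [1,2])
  i=2: ✓ (rhs at j=3; lhs holds on [2,2])
  i=3: ✓ (rhs at j=3)
  i=4: ✓ (rhs at j=4)
  i=5: ✓ (rhs at j=6; lhs holds on [5,5])
  i=6: ✓ (rhs at j=6)
  i=7: ✗ (no rhs in [7,9])
  i=8: ✗ (no rhs in [8,10])
  i=9: ✗ (lhs fails at k=10 before rhs at j=11)
  i=10: ✗ (lhs fails at k=10 before rhs at j=11)

1, 2, 3, 4, 5, 6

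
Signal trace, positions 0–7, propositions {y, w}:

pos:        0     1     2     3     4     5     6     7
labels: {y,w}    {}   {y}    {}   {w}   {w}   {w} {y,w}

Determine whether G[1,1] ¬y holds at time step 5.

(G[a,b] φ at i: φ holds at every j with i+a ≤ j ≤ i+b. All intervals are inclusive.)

True

Check ¬y at every j in [6,6]:
  j=6: true
All positions satisfy it → formula holds.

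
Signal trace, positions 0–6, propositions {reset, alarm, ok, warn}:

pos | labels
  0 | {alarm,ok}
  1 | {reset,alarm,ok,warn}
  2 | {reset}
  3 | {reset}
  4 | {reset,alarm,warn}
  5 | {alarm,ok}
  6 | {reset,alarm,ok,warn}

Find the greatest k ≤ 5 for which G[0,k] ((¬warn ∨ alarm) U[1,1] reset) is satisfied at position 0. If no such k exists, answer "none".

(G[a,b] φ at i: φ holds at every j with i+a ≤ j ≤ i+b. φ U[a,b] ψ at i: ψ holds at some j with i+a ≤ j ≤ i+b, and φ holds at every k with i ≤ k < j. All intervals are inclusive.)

3

((¬warn ∨ alarm) U[1,1] reset) must hold from j=0 onward; find where it first fails.
  j=0: holds
  j=1: holds
  j=2: holds
  j=3: holds
  j=4: fails
Holds on [0,3], so largest k = 3.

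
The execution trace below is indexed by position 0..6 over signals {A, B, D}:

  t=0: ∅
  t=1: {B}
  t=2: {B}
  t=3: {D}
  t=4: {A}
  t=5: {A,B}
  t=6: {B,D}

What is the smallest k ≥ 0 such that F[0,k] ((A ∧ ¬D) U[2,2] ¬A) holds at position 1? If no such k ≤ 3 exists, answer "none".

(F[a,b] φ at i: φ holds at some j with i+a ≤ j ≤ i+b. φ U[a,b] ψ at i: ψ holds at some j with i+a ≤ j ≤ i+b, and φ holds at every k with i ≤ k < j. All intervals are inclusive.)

Scan j = 1,2,… for ((A ∧ ¬D) U[2,2] ¬A):
  j=1: fails
  j=2: fails
  j=3: fails
  j=4: holds
First hit at j=4, so smallest k = 4-1 = 3.

3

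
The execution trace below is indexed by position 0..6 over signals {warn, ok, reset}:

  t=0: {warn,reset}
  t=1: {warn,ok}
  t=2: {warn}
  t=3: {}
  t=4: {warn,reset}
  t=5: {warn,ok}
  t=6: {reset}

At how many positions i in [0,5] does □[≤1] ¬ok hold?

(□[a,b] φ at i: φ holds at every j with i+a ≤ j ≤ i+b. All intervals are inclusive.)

Evaluate at each i in [0,5]:
  i=0: ✗ (fails at j=1)
  i=1: ✗ (fails at j=1)
  i=2: ✓ (all of [2,3])
  i=3: ✓ (all of [3,4])
  i=4: ✗ (fails at j=5)
  i=5: ✗ (fails at j=5)
Positions where it holds: {2, 3} → 2.

2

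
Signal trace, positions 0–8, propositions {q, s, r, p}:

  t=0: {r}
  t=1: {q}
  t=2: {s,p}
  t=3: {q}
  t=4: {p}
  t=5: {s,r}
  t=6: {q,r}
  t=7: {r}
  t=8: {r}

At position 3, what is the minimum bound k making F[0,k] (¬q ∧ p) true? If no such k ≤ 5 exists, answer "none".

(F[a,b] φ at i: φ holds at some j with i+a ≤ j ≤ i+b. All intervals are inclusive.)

Scan j = 3,4,… for (¬q ∧ p):
  j=3: fails
  j=4: holds
First hit at j=4, so smallest k = 4-3 = 1.

1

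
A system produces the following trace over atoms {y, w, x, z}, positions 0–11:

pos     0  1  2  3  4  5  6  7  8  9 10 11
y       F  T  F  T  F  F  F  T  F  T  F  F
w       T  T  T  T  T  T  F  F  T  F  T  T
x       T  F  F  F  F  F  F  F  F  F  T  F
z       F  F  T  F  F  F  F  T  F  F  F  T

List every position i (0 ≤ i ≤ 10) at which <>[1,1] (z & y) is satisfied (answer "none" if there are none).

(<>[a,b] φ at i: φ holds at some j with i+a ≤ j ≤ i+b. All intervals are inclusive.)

6

Evaluate at each i in [0,10]:
  i=0: ✗ (none in [1,1])
  i=1: ✗ (none in [2,2])
  i=2: ✗ (none in [3,3])
  i=3: ✗ (none in [4,4])
  i=4: ✗ (none in [5,5])
  i=5: ✗ (none in [6,6])
  i=6: ✓ (witness j=7)
  i=7: ✗ (none in [8,8])
  i=8: ✗ (none in [9,9])
  i=9: ✗ (none in [10,10])
  i=10: ✗ (none in [11,11])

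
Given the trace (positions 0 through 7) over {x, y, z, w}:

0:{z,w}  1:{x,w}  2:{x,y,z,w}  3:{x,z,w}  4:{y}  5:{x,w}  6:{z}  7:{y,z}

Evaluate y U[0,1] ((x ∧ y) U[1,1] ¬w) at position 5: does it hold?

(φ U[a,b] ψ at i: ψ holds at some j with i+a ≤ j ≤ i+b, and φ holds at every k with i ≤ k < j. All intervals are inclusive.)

Need some j in [5,6] with ((x ∧ y) U[1,1] ¬w), and y at every k in [5,j-1].
  j=5: ((x ∧ y) U[1,1] ¬w) — fails.
  j=6: ((x ∧ y) U[1,1] ¬w) — fails.
No j in the window works → until fails.

False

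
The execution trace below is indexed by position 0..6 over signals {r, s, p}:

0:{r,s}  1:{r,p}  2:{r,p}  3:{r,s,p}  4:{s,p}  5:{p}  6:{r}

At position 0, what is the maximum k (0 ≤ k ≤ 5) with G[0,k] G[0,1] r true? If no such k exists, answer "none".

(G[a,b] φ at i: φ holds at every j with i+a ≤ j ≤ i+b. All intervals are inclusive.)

2

G[0,1] r must hold from j=0 onward; find where it first fails.
  j=0: holds
  j=1: holds
  j=2: holds
  j=3: fails
Holds on [0,2], so largest k = 2.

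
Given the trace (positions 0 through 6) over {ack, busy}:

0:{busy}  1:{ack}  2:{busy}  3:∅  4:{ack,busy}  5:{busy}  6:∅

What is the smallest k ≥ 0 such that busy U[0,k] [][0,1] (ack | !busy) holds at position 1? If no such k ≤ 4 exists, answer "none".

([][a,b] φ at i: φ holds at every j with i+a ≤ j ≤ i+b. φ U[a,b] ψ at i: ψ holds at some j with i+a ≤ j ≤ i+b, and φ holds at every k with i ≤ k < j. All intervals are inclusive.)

Need earliest j ≥ 1 with [][0,1] (ack | !busy), and busy at every k in [1,j-1].
  j=1: rhs fails.
  j=2: rhs fails.
  j=3: rhs holds but lhs fails at k=1.
  j=4: rhs fails.
  j=5: rhs fails.
No witness within the range → none.

none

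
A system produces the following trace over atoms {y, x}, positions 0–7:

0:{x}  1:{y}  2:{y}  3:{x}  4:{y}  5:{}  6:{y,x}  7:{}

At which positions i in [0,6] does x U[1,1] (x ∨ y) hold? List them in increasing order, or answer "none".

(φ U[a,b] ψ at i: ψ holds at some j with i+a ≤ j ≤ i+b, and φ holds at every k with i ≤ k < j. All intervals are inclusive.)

Evaluate at each i in [0,6]:
  i=0: ✓ (rhs at j=1; lhs holds on [0,0])
  i=1: ✗ (lhs fails at k=1 before rhs at j=2)
  i=2: ✗ (lhs fails at k=2 before rhs at j=3)
  i=3: ✓ (rhs at j=4; lhs holds on [3,3])
  i=4: ✗ (no rhs in [5,5])
  i=5: ✗ (lhs fails at k=5 before rhs at j=6)
  i=6: ✗ (no rhs in [7,7])

0, 3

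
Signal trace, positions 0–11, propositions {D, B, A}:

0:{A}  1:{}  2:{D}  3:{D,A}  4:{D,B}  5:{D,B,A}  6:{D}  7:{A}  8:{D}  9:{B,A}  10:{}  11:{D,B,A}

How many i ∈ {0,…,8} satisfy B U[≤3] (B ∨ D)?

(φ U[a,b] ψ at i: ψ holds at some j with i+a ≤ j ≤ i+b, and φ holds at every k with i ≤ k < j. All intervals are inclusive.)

Evaluate at each i in [0,8]:
  i=0: ✗ (lhs fails at k=0 before rhs at j=2)
  i=1: ✗ (lhs fails at k=1 before rhs at j=2)
  i=2: ✓ (rhs at j=2)
  i=3: ✓ (rhs at j=3)
  i=4: ✓ (rhs at j=4)
  i=5: ✓ (rhs at j=5)
  i=6: ✓ (rhs at j=6)
  i=7: ✗ (lhs fails at k=7 before rhs at j=8)
  i=8: ✓ (rhs at j=8)
Positions where it holds: {2, 3, 4, 5, 6, 8} → 6.

6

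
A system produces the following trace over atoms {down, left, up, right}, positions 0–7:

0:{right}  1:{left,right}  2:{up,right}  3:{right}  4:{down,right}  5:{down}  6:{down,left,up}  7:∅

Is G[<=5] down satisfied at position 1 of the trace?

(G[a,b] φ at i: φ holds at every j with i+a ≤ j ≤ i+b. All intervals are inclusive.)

Check down at every j in [1,6]:
  j=1: false
  j=2: false
  j=3: false
  j=4: true
  j=5: true
  j=6: true
Fails at j=1 → formula fails.

Does not hold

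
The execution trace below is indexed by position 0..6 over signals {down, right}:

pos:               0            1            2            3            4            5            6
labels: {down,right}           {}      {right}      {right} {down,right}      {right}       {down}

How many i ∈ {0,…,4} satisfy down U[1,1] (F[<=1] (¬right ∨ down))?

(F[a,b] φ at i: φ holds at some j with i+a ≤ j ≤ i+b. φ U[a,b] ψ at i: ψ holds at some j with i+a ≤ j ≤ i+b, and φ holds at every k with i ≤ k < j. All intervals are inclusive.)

2

Evaluate at each i in [0,4]:
  i=0: ✓ (rhs at j=1; lhs holds on [0,0])
  i=1: ✗ (no rhs in [2,2])
  i=2: ✗ (lhs fails at k=2 before rhs at j=3)
  i=3: ✗ (lhs fails at k=3 before rhs at j=4)
  i=4: ✓ (rhs at j=5; lhs holds on [4,4])
Positions where it holds: {0, 4} → 2.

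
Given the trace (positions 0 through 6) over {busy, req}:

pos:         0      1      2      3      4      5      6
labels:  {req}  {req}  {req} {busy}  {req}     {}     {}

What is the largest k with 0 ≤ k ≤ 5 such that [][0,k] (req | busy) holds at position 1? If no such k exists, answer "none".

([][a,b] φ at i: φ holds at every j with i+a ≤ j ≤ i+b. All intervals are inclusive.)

3

(req | busy) must hold from j=1 onward; find where it first fails.
  j=1: holds
  j=2: holds
  j=3: holds
  j=4: holds
  j=5: fails
Holds on [1,4], so largest k = 3.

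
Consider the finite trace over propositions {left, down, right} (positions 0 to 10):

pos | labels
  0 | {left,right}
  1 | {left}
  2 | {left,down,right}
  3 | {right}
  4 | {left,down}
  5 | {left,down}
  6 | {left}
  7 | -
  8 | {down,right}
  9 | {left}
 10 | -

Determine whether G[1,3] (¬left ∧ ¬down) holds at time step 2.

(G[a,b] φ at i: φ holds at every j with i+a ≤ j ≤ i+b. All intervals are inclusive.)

Check (¬left ∧ ¬down) at every j in [3,5]:
  j=3: true
  j=4: false
  j=5: false
Fails at j=4 → formula fails.

Does not hold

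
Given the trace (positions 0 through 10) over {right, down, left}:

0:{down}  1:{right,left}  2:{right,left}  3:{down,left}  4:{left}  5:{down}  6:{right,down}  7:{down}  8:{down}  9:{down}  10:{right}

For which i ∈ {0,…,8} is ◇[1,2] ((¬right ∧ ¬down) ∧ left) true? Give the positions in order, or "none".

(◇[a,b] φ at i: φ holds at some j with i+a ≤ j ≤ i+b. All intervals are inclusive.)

2, 3

Evaluate at each i in [0,8]:
  i=0: ✗ (none in [1,2])
  i=1: ✗ (none in [2,3])
  i=2: ✓ (witness j=4)
  i=3: ✓ (witness j=4)
  i=4: ✗ (none in [5,6])
  i=5: ✗ (none in [6,7])
  i=6: ✗ (none in [7,8])
  i=7: ✗ (none in [8,9])
  i=8: ✗ (none in [9,10])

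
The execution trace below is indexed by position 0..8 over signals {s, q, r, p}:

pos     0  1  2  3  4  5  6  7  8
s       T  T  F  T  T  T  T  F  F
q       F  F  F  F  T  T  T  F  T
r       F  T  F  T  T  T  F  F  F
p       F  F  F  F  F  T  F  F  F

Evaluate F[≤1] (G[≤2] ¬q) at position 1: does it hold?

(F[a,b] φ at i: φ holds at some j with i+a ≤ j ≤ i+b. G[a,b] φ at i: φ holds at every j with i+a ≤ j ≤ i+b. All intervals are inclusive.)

Holds

Check G[≤2] ¬q at each j in [1,2]:
  j=1: holds on [1,3]
  j=2: fails at 4
Found at j=1 → formula holds.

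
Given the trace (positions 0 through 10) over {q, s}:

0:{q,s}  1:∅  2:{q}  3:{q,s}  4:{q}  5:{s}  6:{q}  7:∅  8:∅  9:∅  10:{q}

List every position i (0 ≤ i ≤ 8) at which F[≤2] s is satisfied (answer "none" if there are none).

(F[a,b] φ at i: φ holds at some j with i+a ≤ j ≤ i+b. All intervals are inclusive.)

0, 1, 2, 3, 4, 5

Evaluate at each i in [0,8]:
  i=0: ✓ (witness j=0)
  i=1: ✓ (witness j=3)
  i=2: ✓ (witness j=3)
  i=3: ✓ (witness j=3)
  i=4: ✓ (witness j=5)
  i=5: ✓ (witness j=5)
  i=6: ✗ (none in [6,8])
  i=7: ✗ (none in [7,9])
  i=8: ✗ (none in [8,10])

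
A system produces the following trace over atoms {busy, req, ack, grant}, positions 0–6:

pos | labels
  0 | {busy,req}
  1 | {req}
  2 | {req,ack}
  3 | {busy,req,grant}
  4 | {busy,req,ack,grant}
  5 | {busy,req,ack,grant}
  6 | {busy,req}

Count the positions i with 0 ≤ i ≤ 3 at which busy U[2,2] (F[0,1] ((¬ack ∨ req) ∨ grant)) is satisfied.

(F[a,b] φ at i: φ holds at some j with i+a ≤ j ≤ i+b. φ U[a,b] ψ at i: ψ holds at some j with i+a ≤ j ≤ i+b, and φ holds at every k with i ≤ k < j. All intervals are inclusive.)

Evaluate at each i in [0,3]:
  i=0: ✗ (lhs fails at k=1 before rhs at j=2)
  i=1: ✗ (lhs fails at k=1 before rhs at j=3)
  i=2: ✗ (lhs fails at k=2 before rhs at j=4)
  i=3: ✓ (rhs at j=5; lhs holds on [3,4])
Positions where it holds: {3} → 1.

1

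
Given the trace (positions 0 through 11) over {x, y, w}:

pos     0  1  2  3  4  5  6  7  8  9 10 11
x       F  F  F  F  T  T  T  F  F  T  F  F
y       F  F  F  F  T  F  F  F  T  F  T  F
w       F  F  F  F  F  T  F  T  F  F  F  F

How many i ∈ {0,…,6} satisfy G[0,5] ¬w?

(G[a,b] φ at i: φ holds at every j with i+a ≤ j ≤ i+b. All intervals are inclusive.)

0

Evaluate at each i in [0,6]:
  i=0: ✗ (fails at j=5)
  i=1: ✗ (fails at j=5)
  i=2: ✗ (fails at j=5)
  i=3: ✗ (fails at j=5)
  i=4: ✗ (fails at j=5)
  i=5: ✗ (fails at j=5)
  i=6: ✗ (fails at j=7)
Positions where it holds: {} → 0.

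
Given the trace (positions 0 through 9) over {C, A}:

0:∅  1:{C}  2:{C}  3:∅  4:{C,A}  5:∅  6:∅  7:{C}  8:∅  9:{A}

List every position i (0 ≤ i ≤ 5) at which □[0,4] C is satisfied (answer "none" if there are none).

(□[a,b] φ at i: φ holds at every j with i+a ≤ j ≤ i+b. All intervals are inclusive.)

none

Evaluate at each i in [0,5]:
  i=0: ✗ (fails at j=0)
  i=1: ✗ (fails at j=3)
  i=2: ✗ (fails at j=3)
  i=3: ✗ (fails at j=3)
  i=4: ✗ (fails at j=5)
  i=5: ✗ (fails at j=5)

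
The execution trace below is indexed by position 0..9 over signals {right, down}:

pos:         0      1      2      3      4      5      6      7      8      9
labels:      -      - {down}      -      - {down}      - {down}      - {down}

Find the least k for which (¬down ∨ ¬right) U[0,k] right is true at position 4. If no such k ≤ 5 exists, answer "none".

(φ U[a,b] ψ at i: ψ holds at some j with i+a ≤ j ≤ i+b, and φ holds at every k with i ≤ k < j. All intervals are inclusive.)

Need earliest j ≥ 4 with right, and (¬down ∨ ¬right) at every k in [4,j-1].
  j=4: rhs fails.
  j=5: rhs fails.
  j=6: rhs fails.
  j=7: rhs fails.
  j=8: rhs fails.
  j=9: rhs fails.
No witness within the range → none.

none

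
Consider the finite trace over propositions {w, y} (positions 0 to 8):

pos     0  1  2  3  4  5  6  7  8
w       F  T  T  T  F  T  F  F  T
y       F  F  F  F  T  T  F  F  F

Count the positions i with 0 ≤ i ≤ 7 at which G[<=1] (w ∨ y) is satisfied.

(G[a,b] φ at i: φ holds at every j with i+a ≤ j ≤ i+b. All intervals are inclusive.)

Evaluate at each i in [0,7]:
  i=0: ✗ (fails at j=0)
  i=1: ✓ (all of [1,2])
  i=2: ✓ (all of [2,3])
  i=3: ✓ (all of [3,4])
  i=4: ✓ (all of [4,5])
  i=5: ✗ (fails at j=6)
  i=6: ✗ (fails at j=6)
  i=7: ✗ (fails at j=7)
Positions where it holds: {1, 2, 3, 4} → 4.

4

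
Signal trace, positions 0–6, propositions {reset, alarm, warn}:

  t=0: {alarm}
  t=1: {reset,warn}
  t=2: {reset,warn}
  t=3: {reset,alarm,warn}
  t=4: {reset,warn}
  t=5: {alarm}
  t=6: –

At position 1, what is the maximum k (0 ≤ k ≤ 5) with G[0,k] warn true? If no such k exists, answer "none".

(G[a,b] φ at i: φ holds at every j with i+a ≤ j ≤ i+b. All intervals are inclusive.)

warn must hold from j=1 onward; find where it first fails.
  j=1: holds
  j=2: holds
  j=3: holds
  j=4: holds
  j=5: fails
Holds on [1,4], so largest k = 3.

3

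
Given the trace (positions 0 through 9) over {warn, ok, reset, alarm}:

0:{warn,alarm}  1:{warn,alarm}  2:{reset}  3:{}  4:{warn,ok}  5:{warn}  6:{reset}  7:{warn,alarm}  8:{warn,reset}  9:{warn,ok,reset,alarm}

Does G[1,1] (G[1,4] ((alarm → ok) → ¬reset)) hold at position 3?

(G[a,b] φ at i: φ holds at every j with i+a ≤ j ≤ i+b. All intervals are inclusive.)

Does not hold

Check G[1,4] ((alarm → ok) → ¬reset) at every j in [4,4]:
  j=4: fails at 6
Fails at j=4 → formula fails.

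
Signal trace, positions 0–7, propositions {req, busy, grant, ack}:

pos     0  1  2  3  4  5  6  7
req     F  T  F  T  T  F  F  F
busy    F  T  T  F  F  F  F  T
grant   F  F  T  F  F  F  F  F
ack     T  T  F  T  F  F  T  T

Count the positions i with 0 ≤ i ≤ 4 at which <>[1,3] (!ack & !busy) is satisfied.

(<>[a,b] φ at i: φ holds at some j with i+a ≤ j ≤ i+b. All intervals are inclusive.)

4

Evaluate at each i in [0,4]:
  i=0: ✗ (none in [1,3])
  i=1: ✓ (witness j=4)
  i=2: ✓ (witness j=4)
  i=3: ✓ (witness j=4)
  i=4: ✓ (witness j=5)
Positions where it holds: {1, 2, 3, 4} → 4.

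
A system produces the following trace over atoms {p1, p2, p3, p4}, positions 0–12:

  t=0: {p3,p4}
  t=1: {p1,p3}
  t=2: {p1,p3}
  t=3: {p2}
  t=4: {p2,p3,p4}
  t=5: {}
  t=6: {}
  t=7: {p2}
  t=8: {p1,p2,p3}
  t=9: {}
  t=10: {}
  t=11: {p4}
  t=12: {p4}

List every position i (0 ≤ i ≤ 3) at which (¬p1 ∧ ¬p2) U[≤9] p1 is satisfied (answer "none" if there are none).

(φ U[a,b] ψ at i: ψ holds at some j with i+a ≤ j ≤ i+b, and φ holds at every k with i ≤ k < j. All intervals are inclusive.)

0, 1, 2

Evaluate at each i in [0,3]:
  i=0: ✓ (rhs at j=1; lhs holds on [0,0])
  i=1: ✓ (rhs at j=1)
  i=2: ✓ (rhs at j=2)
  i=3: ✗ (lhs fails at k=3 before rhs at j=8)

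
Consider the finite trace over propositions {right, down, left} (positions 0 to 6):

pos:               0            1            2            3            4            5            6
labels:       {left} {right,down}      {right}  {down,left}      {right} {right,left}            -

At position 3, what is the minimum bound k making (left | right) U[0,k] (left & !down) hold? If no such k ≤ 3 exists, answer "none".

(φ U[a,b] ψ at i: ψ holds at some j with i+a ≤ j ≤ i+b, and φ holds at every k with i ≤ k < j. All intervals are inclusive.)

Need earliest j ≥ 3 with (left & !down), and (left | right) at every k in [3,j-1].
  j=3: rhs fails.
  j=4: rhs fails.
  j=5: rhs holds; lhs holds on [3,4]. k = 2.

2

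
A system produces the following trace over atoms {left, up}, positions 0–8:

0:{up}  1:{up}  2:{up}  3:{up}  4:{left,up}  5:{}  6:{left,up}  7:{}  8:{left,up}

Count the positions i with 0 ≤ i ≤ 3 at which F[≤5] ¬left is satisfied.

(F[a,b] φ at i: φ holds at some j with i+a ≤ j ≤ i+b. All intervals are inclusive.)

4

Evaluate at each i in [0,3]:
  i=0: ✓ (witness j=0)
  i=1: ✓ (witness j=1)
  i=2: ✓ (witness j=2)
  i=3: ✓ (witness j=3)
Positions where it holds: {0, 1, 2, 3} → 4.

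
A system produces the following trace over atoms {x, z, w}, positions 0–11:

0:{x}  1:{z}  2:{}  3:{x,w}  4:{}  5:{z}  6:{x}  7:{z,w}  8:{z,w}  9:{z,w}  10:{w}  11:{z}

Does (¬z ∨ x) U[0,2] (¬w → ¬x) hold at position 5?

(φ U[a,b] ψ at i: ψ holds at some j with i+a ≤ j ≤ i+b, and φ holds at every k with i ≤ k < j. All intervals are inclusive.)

Holds

Need some j in [5,7] with (¬w → ¬x), and (¬z ∨ x) at every k in [5,j-1].
  j=5: (¬w → ¬x) holds; no prefix to check → satisfied.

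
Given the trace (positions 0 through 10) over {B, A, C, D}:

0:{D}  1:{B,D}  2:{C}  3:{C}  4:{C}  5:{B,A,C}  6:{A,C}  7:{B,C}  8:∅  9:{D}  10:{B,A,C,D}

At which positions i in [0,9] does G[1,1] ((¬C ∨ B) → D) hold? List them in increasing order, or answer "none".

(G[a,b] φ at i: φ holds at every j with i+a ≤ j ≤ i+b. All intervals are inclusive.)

Evaluate at each i in [0,9]:
  i=0: ✓ (all of [1,1])
  i=1: ✓ (all of [2,2])
  i=2: ✓ (all of [3,3])
  i=3: ✓ (all of [4,4])
  i=4: ✗ (fails at j=5)
  i=5: ✓ (all of [6,6])
  i=6: ✗ (fails at j=7)
  i=7: ✗ (fails at j=8)
  i=8: ✓ (all of [9,9])
  i=9: ✓ (all of [10,10])

0, 1, 2, 3, 5, 8, 9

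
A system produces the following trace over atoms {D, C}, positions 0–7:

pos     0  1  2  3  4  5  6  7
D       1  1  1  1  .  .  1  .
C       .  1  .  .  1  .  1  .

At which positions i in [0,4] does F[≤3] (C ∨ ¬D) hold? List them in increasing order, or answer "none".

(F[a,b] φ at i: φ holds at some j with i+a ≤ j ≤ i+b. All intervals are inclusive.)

0, 1, 2, 3, 4

Evaluate at each i in [0,4]:
  i=0: ✓ (witness j=1)
  i=1: ✓ (witness j=1)
  i=2: ✓ (witness j=4)
  i=3: ✓ (witness j=4)
  i=4: ✓ (witness j=4)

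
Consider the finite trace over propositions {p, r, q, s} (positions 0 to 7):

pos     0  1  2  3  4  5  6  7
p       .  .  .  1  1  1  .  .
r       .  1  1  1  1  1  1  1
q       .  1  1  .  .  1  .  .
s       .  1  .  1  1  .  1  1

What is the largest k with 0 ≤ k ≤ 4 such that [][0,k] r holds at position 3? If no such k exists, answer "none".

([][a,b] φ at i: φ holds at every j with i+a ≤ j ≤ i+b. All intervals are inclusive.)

4

r must hold from j=3 onward; find where it first fails.
  j=3: holds
  j=4: holds
  j=5: holds
  j=6: holds
  j=7: holds
Holds through j=7; largest k = 4.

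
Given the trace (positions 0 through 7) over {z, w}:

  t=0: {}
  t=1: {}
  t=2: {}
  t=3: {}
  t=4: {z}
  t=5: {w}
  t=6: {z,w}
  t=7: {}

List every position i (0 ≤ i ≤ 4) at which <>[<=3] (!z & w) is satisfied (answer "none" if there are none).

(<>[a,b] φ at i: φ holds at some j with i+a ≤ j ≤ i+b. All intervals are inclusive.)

2, 3, 4

Evaluate at each i in [0,4]:
  i=0: ✗ (none in [0,3])
  i=1: ✗ (none in [1,4])
  i=2: ✓ (witness j=5)
  i=3: ✓ (witness j=5)
  i=4: ✓ (witness j=5)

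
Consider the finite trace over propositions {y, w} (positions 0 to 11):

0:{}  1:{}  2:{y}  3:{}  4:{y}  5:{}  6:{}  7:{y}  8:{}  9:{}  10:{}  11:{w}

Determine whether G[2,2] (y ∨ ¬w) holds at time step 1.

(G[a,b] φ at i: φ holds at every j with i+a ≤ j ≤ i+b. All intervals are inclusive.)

True

Check (y ∨ ¬w) at every j in [3,3]:
  j=3: true
All positions satisfy it → formula holds.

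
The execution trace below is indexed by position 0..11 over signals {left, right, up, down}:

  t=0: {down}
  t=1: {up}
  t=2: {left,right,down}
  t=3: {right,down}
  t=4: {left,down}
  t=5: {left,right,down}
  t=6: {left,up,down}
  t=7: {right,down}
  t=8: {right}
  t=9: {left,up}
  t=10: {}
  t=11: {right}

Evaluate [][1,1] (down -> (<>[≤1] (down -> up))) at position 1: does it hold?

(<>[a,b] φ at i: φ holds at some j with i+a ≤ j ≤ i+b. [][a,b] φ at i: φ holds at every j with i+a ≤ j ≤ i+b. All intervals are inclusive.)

No

Check (down -> (<>[≤1] (down -> up))) at every j in [2,2]:
  j=2: antecedent true; consequent fails (none in [2,3]) → ✗
Fails at j=2 → formula fails.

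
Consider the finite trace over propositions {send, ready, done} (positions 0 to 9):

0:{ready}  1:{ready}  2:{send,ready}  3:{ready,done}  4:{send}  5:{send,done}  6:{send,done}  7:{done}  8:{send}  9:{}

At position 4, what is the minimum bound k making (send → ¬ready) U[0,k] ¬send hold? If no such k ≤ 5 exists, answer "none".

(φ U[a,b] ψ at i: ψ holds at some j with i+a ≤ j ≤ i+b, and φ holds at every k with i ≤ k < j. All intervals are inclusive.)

3

Need earliest j ≥ 4 with ¬send, and (send → ¬ready) at every k in [4,j-1].
  j=4: rhs fails.
  j=5: rhs fails.
  j=6: rhs fails.
  j=7: rhs holds; lhs holds on [4,6]. k = 3.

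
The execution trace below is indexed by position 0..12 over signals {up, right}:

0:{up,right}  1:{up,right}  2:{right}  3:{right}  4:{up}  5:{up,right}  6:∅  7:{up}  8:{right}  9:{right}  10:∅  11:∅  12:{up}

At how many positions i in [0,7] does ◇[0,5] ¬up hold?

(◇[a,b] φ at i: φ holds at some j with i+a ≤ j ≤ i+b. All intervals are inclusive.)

Evaluate at each i in [0,7]:
  i=0: ✓ (witness j=2)
  i=1: ✓ (witness j=2)
  i=2: ✓ (witness j=2)
  i=3: ✓ (witness j=3)
  i=4: ✓ (witness j=6)
  i=5: ✓ (witness j=6)
  i=6: ✓ (witness j=6)
  i=7: ✓ (witness j=8)
Positions where it holds: {0, 1, 2, 3, 4, 5, 6, 7} → 8.

8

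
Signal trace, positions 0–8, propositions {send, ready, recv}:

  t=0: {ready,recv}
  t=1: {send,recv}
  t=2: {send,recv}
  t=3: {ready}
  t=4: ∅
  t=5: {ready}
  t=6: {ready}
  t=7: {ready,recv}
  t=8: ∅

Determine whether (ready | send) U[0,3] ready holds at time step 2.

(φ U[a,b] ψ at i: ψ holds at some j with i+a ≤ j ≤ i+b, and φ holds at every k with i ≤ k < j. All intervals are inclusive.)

Need some j in [2,5] with ready, and (ready | send) at every k in [2,j-1].
  j=2: ready false.
  j=3: ready holds; (ready | send) holds at every k in [2,2] → satisfied.

True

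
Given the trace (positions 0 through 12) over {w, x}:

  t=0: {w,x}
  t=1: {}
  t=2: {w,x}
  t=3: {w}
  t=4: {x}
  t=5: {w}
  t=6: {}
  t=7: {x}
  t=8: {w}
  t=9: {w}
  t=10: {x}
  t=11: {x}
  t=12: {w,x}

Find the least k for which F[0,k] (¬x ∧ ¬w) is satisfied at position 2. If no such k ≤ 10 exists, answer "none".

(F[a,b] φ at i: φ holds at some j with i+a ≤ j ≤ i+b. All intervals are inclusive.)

Scan j = 2,3,… for (¬x ∧ ¬w):
  j=2: fails
  j=3: fails
  j=4: fails
  j=5: fails
  j=6: holds
First hit at j=6, so smallest k = 6-2 = 4.

4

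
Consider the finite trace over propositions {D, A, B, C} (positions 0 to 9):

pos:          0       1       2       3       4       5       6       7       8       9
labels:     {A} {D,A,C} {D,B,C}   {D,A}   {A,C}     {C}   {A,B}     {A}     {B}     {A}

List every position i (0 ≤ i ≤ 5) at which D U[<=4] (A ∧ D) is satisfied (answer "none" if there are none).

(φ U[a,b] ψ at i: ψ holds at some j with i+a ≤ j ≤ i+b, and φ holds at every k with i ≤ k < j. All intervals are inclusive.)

Evaluate at each i in [0,5]:
  i=0: ✗ (lhs fails at k=0 before rhs at j=1)
  i=1: ✓ (rhs at j=1)
  i=2: ✓ (rhs at j=3; lhs holds on [2,2])
  i=3: ✓ (rhs at j=3)
  i=4: ✗ (no rhs in [4,8])
  i=5: ✗ (no rhs in [5,9])

1, 2, 3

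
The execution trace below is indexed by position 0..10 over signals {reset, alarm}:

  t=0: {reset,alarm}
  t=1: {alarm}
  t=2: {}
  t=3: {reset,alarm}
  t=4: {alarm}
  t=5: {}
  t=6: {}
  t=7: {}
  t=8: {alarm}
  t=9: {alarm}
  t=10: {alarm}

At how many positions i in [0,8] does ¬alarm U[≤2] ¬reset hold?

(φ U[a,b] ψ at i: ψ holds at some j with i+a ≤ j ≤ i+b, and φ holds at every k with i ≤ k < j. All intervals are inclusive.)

Evaluate at each i in [0,8]:
  i=0: ✗ (lhs fails at k=0 before rhs at j=1)
  i=1: ✓ (rhs at j=1)
  i=2: ✓ (rhs at j=2)
  i=3: ✗ (lhs fails at k=3 before rhs at j=4)
  i=4: ✓ (rhs at j=4)
  i=5: ✓ (rhs at j=5)
  i=6: ✓ (rhs at j=6)
  i=7: ✓ (rhs at j=7)
  i=8: ✓ (rhs at j=8)
Positions where it holds: {1, 2, 4, 5, 6, 7, 8} → 7.

7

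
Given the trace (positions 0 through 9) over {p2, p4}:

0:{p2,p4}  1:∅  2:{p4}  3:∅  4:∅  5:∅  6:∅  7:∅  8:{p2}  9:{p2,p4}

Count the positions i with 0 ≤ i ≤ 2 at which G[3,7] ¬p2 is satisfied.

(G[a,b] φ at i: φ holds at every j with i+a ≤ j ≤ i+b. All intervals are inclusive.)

Evaluate at each i in [0,2]:
  i=0: ✓ (all of [3,7])
  i=1: ✗ (fails at j=8)
  i=2: ✗ (fails at j=8)
Positions where it holds: {0} → 1.

1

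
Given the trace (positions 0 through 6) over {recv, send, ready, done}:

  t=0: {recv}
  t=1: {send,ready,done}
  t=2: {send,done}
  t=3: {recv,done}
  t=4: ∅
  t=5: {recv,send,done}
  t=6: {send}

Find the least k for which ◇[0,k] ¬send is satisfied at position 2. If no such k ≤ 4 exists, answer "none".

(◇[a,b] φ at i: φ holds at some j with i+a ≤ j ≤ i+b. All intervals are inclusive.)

1

Scan j = 2,3,… for ¬send:
  j=2: fails
  j=3: holds
First hit at j=3, so smallest k = 3-2 = 1.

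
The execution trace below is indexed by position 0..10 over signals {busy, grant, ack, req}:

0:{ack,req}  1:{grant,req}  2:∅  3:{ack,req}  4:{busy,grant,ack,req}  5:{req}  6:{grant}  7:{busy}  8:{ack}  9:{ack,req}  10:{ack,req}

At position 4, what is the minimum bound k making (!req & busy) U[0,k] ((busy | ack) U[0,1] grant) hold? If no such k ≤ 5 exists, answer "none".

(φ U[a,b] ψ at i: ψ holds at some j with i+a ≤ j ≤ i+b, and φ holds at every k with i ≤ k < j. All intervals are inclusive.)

Need earliest j ≥ 4 with ((busy | ack) U[0,1] grant), and (!req & busy) at every k in [4,j-1].
  j=4: rhs holds (empty prefix). k = 0.

0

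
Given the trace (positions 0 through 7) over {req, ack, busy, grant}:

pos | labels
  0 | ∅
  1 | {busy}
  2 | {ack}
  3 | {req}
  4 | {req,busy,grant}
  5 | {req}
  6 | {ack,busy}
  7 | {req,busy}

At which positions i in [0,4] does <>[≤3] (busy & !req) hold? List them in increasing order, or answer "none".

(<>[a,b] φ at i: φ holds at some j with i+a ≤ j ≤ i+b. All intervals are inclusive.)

0, 1, 3, 4

Evaluate at each i in [0,4]:
  i=0: ✓ (witness j=1)
  i=1: ✓ (witness j=1)
  i=2: ✗ (none in [2,5])
  i=3: ✓ (witness j=6)
  i=4: ✓ (witness j=6)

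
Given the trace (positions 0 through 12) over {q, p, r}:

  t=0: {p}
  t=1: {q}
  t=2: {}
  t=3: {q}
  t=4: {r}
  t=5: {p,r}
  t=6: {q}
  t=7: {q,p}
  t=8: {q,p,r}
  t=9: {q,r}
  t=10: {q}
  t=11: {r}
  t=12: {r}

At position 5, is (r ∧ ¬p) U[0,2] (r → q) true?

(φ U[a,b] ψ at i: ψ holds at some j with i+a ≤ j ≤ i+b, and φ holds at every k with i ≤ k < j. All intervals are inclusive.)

Does not hold

Need some j in [5,7] with (r → q), and (r ∧ ¬p) at every k in [5,j-1].
  j=5: (r → q) false.
  j=6: (r → q) holds, but (r ∧ ¬p) fails at k=5 → not this j.
  j=7: (r → q) holds, but (r ∧ ¬p) fails at k=5 → not this j.
No j in the window works → until fails.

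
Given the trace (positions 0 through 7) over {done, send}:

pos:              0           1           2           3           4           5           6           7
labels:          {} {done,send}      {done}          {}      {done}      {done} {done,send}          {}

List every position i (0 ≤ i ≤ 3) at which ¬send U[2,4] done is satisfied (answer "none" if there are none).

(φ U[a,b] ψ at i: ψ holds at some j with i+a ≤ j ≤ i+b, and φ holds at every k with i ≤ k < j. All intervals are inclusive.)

2, 3

Evaluate at each i in [0,3]:
  i=0: ✗ (lhs fails at k=1 before rhs at j=2)
  i=1: ✗ (lhs fails at k=1 before rhs at j=4)
  i=2: ✓ (rhs at j=4; lhs holds on [2,3])
  i=3: ✓ (rhs at j=5; lhs holds on [3,4])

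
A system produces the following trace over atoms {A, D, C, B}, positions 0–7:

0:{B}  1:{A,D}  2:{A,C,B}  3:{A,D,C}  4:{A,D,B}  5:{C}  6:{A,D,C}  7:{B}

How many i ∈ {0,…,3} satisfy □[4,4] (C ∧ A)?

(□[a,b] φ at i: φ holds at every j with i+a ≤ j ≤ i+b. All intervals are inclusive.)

Evaluate at each i in [0,3]:
  i=0: ✗ (fails at j=4)
  i=1: ✗ (fails at j=5)
  i=2: ✓ (all of [6,6])
  i=3: ✗ (fails at j=7)
Positions where it holds: {2} → 1.

1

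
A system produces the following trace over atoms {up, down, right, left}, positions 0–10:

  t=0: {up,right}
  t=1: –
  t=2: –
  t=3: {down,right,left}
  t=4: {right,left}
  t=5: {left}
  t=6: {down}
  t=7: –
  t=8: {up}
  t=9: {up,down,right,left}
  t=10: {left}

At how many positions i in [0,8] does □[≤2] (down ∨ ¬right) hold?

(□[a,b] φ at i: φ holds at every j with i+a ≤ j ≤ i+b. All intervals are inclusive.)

5

Evaluate at each i in [0,8]:
  i=0: ✗ (fails at j=0)
  i=1: ✓ (all of [1,3])
  i=2: ✗ (fails at j=4)
  i=3: ✗ (fails at j=4)
  i=4: ✗ (fails at j=4)
  i=5: ✓ (all of [5,7])
  i=6: ✓ (all of [6,8])
  i=7: ✓ (all of [7,9])
  i=8: ✓ (all of [8,10])
Positions where it holds: {1, 5, 6, 7, 8} → 5.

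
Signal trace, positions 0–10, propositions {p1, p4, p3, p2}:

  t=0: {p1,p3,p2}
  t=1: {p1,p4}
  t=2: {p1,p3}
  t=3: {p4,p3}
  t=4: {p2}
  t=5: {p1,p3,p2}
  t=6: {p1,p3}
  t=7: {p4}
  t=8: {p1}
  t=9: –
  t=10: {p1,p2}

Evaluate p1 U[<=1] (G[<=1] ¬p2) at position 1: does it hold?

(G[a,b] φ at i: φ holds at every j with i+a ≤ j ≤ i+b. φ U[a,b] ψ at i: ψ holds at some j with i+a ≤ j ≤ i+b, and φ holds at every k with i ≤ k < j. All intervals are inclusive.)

Need some j in [1,2] with G[<=1] ¬p2, and p1 at every k in [1,j-1].
  j=1: G[<=1] ¬p2 holds; no prefix to check → satisfied.

Holds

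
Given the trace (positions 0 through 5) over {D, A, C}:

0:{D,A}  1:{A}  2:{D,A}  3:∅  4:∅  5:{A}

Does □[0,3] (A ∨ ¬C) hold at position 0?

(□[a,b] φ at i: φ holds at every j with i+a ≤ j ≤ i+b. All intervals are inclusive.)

Check (A ∨ ¬C) at every j in [0,3]:
  j=0: true
  j=1: true
  j=2: true
  j=3: true
All positions satisfy it → formula holds.

True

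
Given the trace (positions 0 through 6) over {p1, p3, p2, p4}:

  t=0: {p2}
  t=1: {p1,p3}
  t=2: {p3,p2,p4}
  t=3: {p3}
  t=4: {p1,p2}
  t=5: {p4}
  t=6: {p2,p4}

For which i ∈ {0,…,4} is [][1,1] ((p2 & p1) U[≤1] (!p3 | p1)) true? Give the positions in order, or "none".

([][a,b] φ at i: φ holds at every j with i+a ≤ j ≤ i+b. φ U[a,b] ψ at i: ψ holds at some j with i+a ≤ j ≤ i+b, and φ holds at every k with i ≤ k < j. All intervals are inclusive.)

Evaluate at each i in [0,4]:
  i=0: ✓ (all of [1,1])
  i=1: ✗ (fails at j=2)
  i=2: ✗ (fails at j=3)
  i=3: ✓ (all of [4,4])
  i=4: ✓ (all of [5,5])

0, 3, 4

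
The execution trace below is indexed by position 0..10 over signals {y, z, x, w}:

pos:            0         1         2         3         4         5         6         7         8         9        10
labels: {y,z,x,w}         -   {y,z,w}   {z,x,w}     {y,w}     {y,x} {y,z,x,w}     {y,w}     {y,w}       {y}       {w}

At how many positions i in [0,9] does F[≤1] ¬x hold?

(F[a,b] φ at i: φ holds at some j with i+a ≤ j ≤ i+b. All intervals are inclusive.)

9

Evaluate at each i in [0,9]:
  i=0: ✓ (witness j=1)
  i=1: ✓ (witness j=1)
  i=2: ✓ (witness j=2)
  i=3: ✓ (witness j=4)
  i=4: ✓ (witness j=4)
  i=5: ✗ (none in [5,6])
  i=6: ✓ (witness j=7)
  i=7: ✓ (witness j=7)
  i=8: ✓ (witness j=8)
  i=9: ✓ (witness j=9)
Positions where it holds: {0, 1, 2, 3, 4, 6, 7, 8, 9} → 9.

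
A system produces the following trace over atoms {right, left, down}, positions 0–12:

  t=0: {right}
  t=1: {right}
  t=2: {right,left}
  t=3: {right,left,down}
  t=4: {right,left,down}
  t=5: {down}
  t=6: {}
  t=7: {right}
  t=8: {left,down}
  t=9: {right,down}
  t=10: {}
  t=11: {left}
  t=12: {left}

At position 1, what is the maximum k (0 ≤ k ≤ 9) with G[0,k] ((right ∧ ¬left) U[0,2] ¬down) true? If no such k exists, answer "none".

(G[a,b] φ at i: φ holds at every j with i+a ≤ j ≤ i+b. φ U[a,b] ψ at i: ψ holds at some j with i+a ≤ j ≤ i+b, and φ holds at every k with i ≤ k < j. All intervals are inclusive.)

((right ∧ ¬left) U[0,2] ¬down) must hold from j=1 onward; find where it first fails.
  j=1: holds
  j=2: holds
  j=3: fails
Holds on [1,2], so largest k = 1.

1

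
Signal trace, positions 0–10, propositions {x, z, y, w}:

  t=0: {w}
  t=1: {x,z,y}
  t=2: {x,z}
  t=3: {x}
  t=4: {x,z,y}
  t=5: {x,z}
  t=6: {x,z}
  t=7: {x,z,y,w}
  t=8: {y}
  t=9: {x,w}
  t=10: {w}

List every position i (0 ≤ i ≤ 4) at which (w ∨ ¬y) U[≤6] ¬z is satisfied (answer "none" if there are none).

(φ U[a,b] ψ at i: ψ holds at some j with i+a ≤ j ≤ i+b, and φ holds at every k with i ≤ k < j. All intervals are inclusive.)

0, 2, 3

Evaluate at each i in [0,4]:
  i=0: ✓ (rhs at j=0)
  i=1: ✗ (lhs fails at k=1 before rhs at j=3)
  i=2: ✓ (rhs at j=3; lhs holds on [2,2])
  i=3: ✓ (rhs at j=3)
  i=4: ✗ (lhs fails at k=4 before rhs at j=8)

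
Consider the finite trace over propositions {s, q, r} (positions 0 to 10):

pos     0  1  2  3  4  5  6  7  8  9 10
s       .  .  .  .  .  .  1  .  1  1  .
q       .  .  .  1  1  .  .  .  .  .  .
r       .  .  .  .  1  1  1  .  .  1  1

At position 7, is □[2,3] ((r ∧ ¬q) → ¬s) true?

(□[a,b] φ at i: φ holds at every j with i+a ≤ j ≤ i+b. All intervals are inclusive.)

No

Check ((r ∧ ¬q) → ¬s) at every j in [9,10]:
  j=9: antecedent true; consequent false → ✗
  j=10: antecedent true; consequent true → ✓
Fails at j=9 → formula fails.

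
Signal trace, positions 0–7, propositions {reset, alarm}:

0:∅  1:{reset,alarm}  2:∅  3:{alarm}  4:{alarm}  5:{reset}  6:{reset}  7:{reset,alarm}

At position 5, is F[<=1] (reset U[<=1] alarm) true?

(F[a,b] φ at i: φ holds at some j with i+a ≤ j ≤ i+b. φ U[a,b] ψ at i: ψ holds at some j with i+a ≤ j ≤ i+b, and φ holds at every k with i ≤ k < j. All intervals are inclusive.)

Check (reset U[<=1] alarm) at each j in [5,6]:
  j=5: fails
  j=6: holds
Found at j=6 → formula holds.

Yes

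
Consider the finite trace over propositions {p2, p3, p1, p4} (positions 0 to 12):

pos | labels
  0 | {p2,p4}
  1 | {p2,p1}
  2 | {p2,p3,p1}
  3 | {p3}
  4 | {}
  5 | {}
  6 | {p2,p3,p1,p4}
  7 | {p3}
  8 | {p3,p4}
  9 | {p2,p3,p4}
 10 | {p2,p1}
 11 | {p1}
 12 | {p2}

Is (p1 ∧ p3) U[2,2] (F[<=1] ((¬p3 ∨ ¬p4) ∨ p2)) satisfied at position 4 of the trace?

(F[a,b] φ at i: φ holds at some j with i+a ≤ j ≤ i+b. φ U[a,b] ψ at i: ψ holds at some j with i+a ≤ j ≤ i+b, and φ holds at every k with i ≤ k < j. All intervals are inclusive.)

Need some j in [6,6] with F[<=1] ((¬p3 ∨ ¬p4) ∨ p2), and (p1 ∧ p3) at every k in [4,j-1].
  j=6: F[<=1] ((¬p3 ∨ ¬p4) ∨ p2) holds, but (p1 ∧ p3) fails at k=4 → not this j.
No j in the window works → until fails.

Does not hold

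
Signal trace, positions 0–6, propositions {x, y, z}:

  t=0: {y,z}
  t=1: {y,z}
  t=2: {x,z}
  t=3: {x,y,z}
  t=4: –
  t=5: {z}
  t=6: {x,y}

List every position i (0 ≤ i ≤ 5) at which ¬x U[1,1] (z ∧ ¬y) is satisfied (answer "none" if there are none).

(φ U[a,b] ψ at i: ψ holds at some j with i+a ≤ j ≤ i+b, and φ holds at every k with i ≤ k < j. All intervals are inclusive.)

1, 4

Evaluate at each i in [0,5]:
  i=0: ✗ (no rhs in [1,1])
  i=1: ✓ (rhs at j=2; lhs holds on [1,1])
  i=2: ✗ (no rhs in [3,3])
  i=3: ✗ (no rhs in [4,4])
  i=4: ✓ (rhs at j=5; lhs holds on [4,4])
  i=5: ✗ (no rhs in [6,6])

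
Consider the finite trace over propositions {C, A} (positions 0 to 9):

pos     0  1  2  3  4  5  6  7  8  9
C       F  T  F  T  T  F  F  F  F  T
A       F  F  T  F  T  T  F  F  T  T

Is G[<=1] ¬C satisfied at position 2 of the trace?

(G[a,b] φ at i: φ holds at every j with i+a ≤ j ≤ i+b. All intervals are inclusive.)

Check ¬C at every j in [2,3]:
  j=2: true
  j=3: false
Fails at j=3 → formula fails.

Does not hold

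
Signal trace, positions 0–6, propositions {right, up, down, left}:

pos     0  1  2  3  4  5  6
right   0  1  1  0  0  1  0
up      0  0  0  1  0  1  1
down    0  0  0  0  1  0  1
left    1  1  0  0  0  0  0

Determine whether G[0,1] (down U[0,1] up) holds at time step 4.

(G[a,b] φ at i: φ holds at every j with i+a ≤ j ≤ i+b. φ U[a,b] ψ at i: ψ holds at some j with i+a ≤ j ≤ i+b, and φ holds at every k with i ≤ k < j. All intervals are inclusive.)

True

Check (down U[0,1] up) at every j in [4,5]:
  j=4: holds
  j=5: holds
All positions satisfy it → formula holds.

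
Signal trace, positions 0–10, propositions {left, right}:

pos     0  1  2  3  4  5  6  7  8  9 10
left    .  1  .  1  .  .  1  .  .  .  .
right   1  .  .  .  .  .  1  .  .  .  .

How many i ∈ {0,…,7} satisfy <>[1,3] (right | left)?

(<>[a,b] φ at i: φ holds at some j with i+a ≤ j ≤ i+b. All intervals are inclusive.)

Evaluate at each i in [0,7]:
  i=0: ✓ (witness j=1)
  i=1: ✓ (witness j=3)
  i=2: ✓ (witness j=3)
  i=3: ✓ (witness j=6)
  i=4: ✓ (witness j=6)
  i=5: ✓ (witness j=6)
  i=6: ✗ (none in [7,9])
  i=7: ✗ (none in [8,10])
Positions where it holds: {0, 1, 2, 3, 4, 5} → 6.

6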